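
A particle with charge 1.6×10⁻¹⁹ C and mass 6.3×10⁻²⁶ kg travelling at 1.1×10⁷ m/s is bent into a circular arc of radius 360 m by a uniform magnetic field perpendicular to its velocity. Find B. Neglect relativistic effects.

From |q|vB = mv²/r, B = mv/(|q|r).
B = (6.3×10⁻²⁶)(1.1×10⁷)/((1.6×10⁻¹⁹)(360)) ≈ 0.012 T.

B ≈ 0.012 T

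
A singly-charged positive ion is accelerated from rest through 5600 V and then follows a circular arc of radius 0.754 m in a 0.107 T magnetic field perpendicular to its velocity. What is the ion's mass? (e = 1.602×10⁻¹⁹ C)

m ≈ 9.31×10⁻²⁶ kg

Combine |q|V = ½mv² and r = mv/(|q|B): eliminate v to get m = qB²r²/(2V).
m = (1.602×10⁻¹⁹)(0.107)²(0.754)²/(2·5600) ≈ 9.31×10⁻²⁶ kg.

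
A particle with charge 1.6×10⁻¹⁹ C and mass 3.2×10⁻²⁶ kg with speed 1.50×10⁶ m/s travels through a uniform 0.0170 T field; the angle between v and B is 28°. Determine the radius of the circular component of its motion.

v⊥ = v sinθ = 1.50×10⁶·sin28° ≈ 7.042×10⁵ m/s.
r = m v⊥/(|q|B) = (3.2×10⁻²⁶)(7.042×10⁵)/((1.6×10⁻¹⁹)(0.0170)) ≈ 8.28 m.

r ≈ 8.28 m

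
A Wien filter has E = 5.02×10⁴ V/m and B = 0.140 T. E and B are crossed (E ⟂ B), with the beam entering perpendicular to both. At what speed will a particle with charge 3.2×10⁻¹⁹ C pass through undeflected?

For undeflected motion the electric and magnetic forces balance: qE = qvB.
v = E/B = 5.02×10⁴/0.140 = 3.59×10⁵ m/s.

v = 3.59×10⁵ m/s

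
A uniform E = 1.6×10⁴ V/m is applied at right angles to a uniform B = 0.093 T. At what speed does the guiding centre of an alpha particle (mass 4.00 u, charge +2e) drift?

In crossed fields the guiding centre drifts at v_d = |E×B|/B² = E/B, independent of charge and mass.
v_d = 1.6×10⁴/0.093 = 1.7×10⁵ m/s.

v_d ≈ 1.7×10⁵ m/s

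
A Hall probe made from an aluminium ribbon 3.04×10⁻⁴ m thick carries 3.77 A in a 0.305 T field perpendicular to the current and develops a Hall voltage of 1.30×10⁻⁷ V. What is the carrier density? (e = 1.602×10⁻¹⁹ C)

n ≈ 1.82×10²⁹ m⁻³

From V_H = IB/(n e t), n = IB/(V_H e t).
n = (3.77)(0.305)/((1.30×10⁻⁷)(1.602×10⁻¹⁹)(3.04×10⁻⁴)) ≈ 1.82×10²⁹ m⁻³.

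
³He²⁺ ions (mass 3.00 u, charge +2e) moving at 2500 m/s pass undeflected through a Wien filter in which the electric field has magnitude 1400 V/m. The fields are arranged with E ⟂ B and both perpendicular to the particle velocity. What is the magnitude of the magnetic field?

B = 0.56 T

Balance of forces in the selector: qE = qvB ⇒ B = E/v.
B = 1400/2500 = 0.56 T.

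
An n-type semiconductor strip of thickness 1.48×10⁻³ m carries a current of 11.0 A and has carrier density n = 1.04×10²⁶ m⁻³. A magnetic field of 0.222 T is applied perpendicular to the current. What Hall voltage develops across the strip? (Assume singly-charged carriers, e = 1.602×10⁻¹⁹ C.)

V_H = IB/(n e t).
V_H = (11.0)(0.222)/((1.04×10²⁶)(1.602×10⁻¹⁹)(1.48×10⁻³)) ≈ 9.90×10⁻⁵ V.

V_H ≈ 9.90×10⁻⁵ V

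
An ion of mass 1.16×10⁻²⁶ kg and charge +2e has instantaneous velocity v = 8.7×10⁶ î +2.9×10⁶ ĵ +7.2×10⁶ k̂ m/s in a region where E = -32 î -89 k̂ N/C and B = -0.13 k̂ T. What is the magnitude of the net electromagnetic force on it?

v×B = (-3.77×10⁵, 1.13×10⁶, 0) N/C.
E + v×B = (-3.77×10⁵, 1.13×10⁶, -89.0) N/C.
F = q(E + v×B) = (3.204×10⁻¹⁹ C)·(-3.77×10⁵, 1.13×10⁶, -89.0) = (-1.21×10⁻¹³, 3.62×10⁻¹³, -2.85×10⁻¹⁷) N.
|F| = 3.82×10⁻¹³ N.

|F| ≈ 3.82×10⁻¹³ N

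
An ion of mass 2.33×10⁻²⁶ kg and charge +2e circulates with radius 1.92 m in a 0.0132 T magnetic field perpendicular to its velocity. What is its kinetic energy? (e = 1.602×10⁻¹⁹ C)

KE ≈ 8830 eV

v = |q|Br/m, then KE = ½mv² = (qBr)²/(2m).
v = (3.204×10⁻¹⁹)(0.0132)(1.92)/2.33×10⁻²⁶ ≈ 3.485×10⁵ m/s.
KE = ½(2.33×10⁻²⁶)(3.485×10⁵)² ≈ 1.41×10⁻¹⁵ J = 8830 eV.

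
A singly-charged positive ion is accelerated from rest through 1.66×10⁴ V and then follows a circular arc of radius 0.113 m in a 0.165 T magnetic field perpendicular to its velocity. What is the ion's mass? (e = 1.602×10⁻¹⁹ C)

Combine |q|V = ½mv² and r = mv/(|q|B): eliminate v to get m = qB²r²/(2V).
m = (1.602×10⁻¹⁹)(0.165)²(0.113)²/(2·1.66×10⁴) ≈ 1.68×10⁻²⁷ kg.

m ≈ 1.68×10⁻²⁷ kg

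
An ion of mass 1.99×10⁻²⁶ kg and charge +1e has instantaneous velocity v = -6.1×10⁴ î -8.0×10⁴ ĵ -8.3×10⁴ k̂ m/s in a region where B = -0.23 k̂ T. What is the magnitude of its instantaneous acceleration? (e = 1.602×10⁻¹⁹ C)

|a| ≈ 1.86×10¹¹ m/s²

v×B = (1.84×10⁴, -1.40×10⁴, 0) N/C.
F = q v×B = (1.602×10⁻¹⁹ C)·(1.84×10⁴, -1.40×10⁴, 0) = (2.95×10⁻¹⁵, -2.25×10⁻¹⁵, 0) N.
|a| = |F|/m = 3.707×10⁻¹⁵/1.99×10⁻²⁶ ≈ 1.86×10¹¹ m/s².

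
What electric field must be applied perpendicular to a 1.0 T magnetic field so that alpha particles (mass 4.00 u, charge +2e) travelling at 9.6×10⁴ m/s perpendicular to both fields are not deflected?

For straight-line motion qE = qvB, so E = vB.
E = 9.6×10⁴ × 1.0 = 9.6×10⁴ V/m.

E = 9.6×10⁴ V/m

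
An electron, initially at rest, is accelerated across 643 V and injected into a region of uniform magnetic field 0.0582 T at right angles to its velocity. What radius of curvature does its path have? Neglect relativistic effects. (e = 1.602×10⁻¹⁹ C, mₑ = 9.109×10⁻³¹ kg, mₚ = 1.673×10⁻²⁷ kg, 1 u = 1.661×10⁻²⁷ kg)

r ≈ 1.47×10⁻³ m

Acceleration: |q|V = ½mv² ⇒ v = √(2|q|V/m) = √(2·1.602×10⁻¹⁹·643/9.109×10⁻³¹) ≈ 1.504×10⁷ m/s.
In the field: r = mv/(|q|B) = (9.109×10⁻³¹)(1.504×10⁷)/((1.602×10⁻¹⁹)(0.0582)) ≈ 1.47×10⁻³ m.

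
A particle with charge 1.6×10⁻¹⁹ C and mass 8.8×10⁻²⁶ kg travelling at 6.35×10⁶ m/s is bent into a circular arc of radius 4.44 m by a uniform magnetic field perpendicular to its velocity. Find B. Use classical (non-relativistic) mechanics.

From |q|vB = mv²/r, B = mv/(|q|r).
B = (8.8×10⁻²⁶)(6.35×10⁶)/((1.6×10⁻¹⁹)(4.44)) ≈ 0.787 T.

B ≈ 0.787 T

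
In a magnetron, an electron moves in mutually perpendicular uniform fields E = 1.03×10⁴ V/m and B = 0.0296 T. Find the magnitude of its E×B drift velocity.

v_d ≈ 3.48×10⁵ m/s

In crossed fields the guiding centre drifts at v_d = |E×B|/B² = E/B, independent of charge and mass.
v_d = 1.03×10⁴/0.0296 = 3.48×10⁵ m/s.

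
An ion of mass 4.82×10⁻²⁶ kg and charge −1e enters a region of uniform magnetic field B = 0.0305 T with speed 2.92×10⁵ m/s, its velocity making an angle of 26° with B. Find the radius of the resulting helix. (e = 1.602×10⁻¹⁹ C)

v⊥ = v sinθ = 2.92×10⁵·sin26° ≈ 1.280×10⁵ m/s.
r = m v⊥/(|q|B) = (4.82×10⁻²⁶)(1.280×10⁵)/((1.602×10⁻¹⁹)(0.0305)) ≈ 1.26 m.

r ≈ 1.26 m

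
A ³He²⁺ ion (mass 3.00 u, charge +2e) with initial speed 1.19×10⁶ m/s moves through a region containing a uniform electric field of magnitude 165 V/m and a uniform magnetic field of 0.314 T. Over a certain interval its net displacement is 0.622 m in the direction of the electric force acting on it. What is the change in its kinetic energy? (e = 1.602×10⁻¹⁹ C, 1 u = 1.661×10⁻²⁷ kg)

ΔKE ≈ 3.29×10⁻¹⁷ J

The magnetic force is always ⟂ v and does no work; only the electric force changes KE.
ΔKE = F_E · d = |q|E d = (3.204×10⁻¹⁹)(165)(0.622) ≈ 3.29×10⁻¹⁷ J.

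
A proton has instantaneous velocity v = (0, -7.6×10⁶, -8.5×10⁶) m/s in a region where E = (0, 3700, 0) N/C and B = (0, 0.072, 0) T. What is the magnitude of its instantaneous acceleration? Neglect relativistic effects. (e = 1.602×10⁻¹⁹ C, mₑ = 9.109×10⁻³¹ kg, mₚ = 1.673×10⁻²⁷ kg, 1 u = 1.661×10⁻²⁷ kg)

|a| ≈ 5.86×10¹³ m/s²

v×B = (6.12×10⁵, 0, 0) N/C.
E + v×B = (6.12×10⁵, 3700, 0) N/C.
F = q(E + v×B) = (1.602×10⁻¹⁹ C)·(6.12×10⁵, 3700, 0) = (9.80×10⁻¹⁴, 5.93×10⁻¹⁶, 0) N.
|a| = |F|/m = 9.804×10⁻¹⁴/1.673×10⁻²⁷ ≈ 5.86×10¹³ m/s².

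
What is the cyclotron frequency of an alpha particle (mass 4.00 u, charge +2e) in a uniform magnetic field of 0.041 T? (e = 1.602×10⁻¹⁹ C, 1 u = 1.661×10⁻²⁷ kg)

f ≈ 3.1×10⁵ Hz

f = |q|B/(2πm).
f = (3.204×10⁻¹⁹)(0.041)/(2π·6.644×10⁻²⁷) ≈ 3.1×10⁵ Hz.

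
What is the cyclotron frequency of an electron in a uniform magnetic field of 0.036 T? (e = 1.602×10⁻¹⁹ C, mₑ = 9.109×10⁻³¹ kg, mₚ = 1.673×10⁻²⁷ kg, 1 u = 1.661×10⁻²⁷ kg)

f = |q|B/(2πm).
f = (1.602×10⁻¹⁹)(0.036)/(2π·9.109×10⁻³¹) ≈ 1.0×10⁹ Hz.

f ≈ 1.0×10⁹ Hz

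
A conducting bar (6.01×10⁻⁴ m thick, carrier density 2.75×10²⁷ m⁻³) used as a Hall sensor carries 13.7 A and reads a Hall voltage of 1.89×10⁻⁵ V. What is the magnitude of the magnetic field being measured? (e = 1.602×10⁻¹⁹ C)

B ≈ 0.365 T

From V_H = IB/(n e t), B = V_H n e t / I.
B = (1.89×10⁻⁵)(2.75×10²⁷)(1.602×10⁻¹⁹)(6.01×10⁻⁴)/13.7 ≈ 0.365 T.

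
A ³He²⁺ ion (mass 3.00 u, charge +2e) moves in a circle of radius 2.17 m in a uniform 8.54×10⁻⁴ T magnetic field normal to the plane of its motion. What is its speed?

v ≈ 1.19×10⁵ m/s

From |q|vB = mv²/r, v = |q|Br/m.
v = (3.204×10⁻¹⁹)(8.54×10⁻⁴)(2.17)/4.983×10⁻²⁷ ≈ 1.19×10⁵ m/s.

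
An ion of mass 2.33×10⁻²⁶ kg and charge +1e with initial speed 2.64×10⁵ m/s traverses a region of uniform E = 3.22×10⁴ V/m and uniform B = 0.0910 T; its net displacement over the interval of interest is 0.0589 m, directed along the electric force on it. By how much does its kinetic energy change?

The magnetic force is always ⟂ v and does no work; only the electric force changes KE.
ΔKE = F_E · d = |q|E d = (1.602×10⁻¹⁹)(3.22×10⁴)(0.0589) ≈ 3.04×10⁻¹⁶ J.

ΔKE ≈ 3.04×10⁻¹⁶ J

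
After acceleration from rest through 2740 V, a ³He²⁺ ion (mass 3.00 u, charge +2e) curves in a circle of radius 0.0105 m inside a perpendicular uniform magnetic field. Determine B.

v = √(2|q|V/m) = √(2·3.204×10⁻¹⁹·2740/4.983×10⁻²⁷) ≈ 5.936×10⁵ m/s.
B = mv/(|q|r) = (4.983×10⁻²⁷)(5.936×10⁵)/((3.204×10⁻¹⁹)(0.0105)) ≈ 0.879 T.

B ≈ 0.879 T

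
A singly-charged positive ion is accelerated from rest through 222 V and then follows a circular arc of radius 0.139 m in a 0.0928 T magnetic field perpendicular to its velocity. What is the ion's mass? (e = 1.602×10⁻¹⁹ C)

Combine |q|V = ½mv² and r = mv/(|q|B): eliminate v to get m = qB²r²/(2V).
m = (1.602×10⁻¹⁹)(0.0928)²(0.139)²/(2·222) ≈ 6.00×10⁻²⁶ kg.

m ≈ 6.00×10⁻²⁶ kg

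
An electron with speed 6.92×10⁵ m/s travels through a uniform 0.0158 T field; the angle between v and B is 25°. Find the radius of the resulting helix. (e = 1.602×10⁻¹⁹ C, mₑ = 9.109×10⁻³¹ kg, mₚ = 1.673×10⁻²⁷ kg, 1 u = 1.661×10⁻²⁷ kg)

r ≈ 1.05×10⁻⁴ m

v⊥ = v sinθ = 6.92×10⁵·sin25° ≈ 2.925×10⁵ m/s.
r = m v⊥/(|q|B) = (9.109×10⁻³¹)(2.925×10⁵)/((1.602×10⁻¹⁹)(0.0158)) ≈ 1.05×10⁻⁴ m.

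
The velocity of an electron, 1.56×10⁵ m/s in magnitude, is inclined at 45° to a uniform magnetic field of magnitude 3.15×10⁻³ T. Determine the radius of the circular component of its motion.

v⊥ = v sinθ = 1.56×10⁵·sin45° ≈ 1.103×10⁵ m/s.
r = m v⊥/(|q|B) = (9.109×10⁻³¹)(1.103×10⁵)/((1.602×10⁻¹⁹)(3.15×10⁻³)) ≈ 1.99×10⁻⁴ m.

r ≈ 1.99×10⁻⁴ m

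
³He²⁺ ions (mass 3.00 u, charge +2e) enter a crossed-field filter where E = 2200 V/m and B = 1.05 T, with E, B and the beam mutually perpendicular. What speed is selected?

v = 2100 m/s

Straight-line motion ⇒ electric and magnetic forces cancel, so E = vB.
v = E/B = 2200/1.05 = 2100 m/s.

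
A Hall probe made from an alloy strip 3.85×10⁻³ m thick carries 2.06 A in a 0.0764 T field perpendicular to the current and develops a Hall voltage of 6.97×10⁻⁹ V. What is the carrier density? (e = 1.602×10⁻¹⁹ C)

n ≈ 3.66×10²⁸ m⁻³

From V_H = IB/(n e t), n = IB/(V_H e t).
n = (2.06)(0.0764)/((6.97×10⁻⁹)(1.602×10⁻¹⁹)(3.85×10⁻³)) ≈ 3.66×10²⁸ m⁻³.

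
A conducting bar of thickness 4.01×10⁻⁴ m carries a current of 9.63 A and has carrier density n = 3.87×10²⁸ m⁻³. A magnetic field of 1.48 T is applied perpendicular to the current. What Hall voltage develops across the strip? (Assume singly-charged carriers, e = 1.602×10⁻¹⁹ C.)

V_H ≈ 5.73×10⁻⁶ V

V_H = IB/(n e t).
V_H = (9.63)(1.48)/((3.87×10²⁸)(1.602×10⁻¹⁹)(4.01×10⁻⁴)) ≈ 5.73×10⁻⁶ V.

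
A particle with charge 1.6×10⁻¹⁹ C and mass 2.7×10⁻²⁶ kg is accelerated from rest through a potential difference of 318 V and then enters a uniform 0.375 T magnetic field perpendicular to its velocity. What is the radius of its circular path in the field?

Acceleration: |q|V = ½mv² ⇒ v = √(2|q|V/m) = √(2·1.6×10⁻¹⁹·318/2.7×10⁻²⁶) ≈ 6.139×10⁴ m/s.
In the field: r = mv/(|q|B) = (2.7×10⁻²⁶)(6.139×10⁴)/((1.6×10⁻¹⁹)(0.375)) ≈ 0.0276 m.

r ≈ 0.0276 m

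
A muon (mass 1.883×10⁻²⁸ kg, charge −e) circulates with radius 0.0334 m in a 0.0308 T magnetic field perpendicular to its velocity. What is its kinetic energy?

v = |q|Br/m, then KE = ½mv² = (qBr)²/(2m).
v = (1.602×10⁻¹⁹)(0.0308)(0.0334)/1.883×10⁻²⁸ ≈ 8.752×10⁵ m/s.
KE = ½(1.883×10⁻²⁸)(8.752×10⁵)² ≈ 7.21×10⁻¹⁷ J = 450 eV.

KE ≈ 450 eV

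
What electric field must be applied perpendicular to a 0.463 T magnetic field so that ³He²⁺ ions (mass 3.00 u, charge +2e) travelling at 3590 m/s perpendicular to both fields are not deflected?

For straight-line motion qE = qvB, so E = vB.
E = 3590 × 0.463 = 1660 V/m.

E = 1660 V/m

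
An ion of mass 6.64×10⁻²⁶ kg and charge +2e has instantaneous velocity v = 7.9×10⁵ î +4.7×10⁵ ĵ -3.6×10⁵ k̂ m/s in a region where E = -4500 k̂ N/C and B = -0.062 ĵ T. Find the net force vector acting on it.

F ≈ (-7.15×10⁻¹⁵, 0, -1.71×10⁻¹⁴) N

v×B = (-2.23×10⁴, 0, -4.90×10⁴) N/C.
E + v×B = (-2.23×10⁴, 0, -5.35×10⁴) N/C.
F = q(E + v×B) = (3.204×10⁻¹⁹ C)·(-2.23×10⁴, 0, -5.35×10⁴) = (-7.15×10⁻¹⁵, 0, -1.71×10⁻¹⁴) N.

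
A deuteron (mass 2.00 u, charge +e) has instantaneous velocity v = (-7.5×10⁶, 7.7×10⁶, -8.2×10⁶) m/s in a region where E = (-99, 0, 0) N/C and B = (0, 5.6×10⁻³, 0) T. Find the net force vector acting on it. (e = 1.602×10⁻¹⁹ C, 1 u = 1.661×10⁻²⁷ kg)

v×B = (4.59×10⁴, 0, -4.20×10⁴) N/C.
E + v×B = (4.58×10⁴, 0, -4.20×10⁴) N/C.
F = q(E + v×B) = (1.602×10⁻¹⁹ C)·(4.58×10⁴, 0, -4.20×10⁴) = (7.34×10⁻¹⁵, 0, -6.73×10⁻¹⁵) N.

F ≈ (7.34×10⁻¹⁵, 0, -6.73×10⁻¹⁵) N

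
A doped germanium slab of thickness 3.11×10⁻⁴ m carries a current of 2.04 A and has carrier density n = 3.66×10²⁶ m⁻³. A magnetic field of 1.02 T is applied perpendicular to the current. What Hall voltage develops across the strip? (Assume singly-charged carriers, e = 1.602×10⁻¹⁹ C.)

V_H ≈ 1.14×10⁻⁴ V

V_H = IB/(n e t).
V_H = (2.04)(1.02)/((3.66×10²⁶)(1.602×10⁻¹⁹)(3.11×10⁻⁴)) ≈ 1.14×10⁻⁴ V.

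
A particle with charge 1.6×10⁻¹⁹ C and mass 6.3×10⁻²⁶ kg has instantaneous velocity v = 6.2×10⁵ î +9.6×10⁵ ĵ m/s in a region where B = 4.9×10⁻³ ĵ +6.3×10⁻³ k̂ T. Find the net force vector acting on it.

F ≈ (9.68×10⁻¹⁶, -6.25×10⁻¹⁶, 4.86×10⁻¹⁶) N

v×B = (6050, -3910, 3040) N/C.
F = q v×B = (1.6×10⁻¹⁹ C)·(6050, -3910, 3040) = (9.68×10⁻¹⁶, -6.25×10⁻¹⁶, 4.86×10⁻¹⁶) N.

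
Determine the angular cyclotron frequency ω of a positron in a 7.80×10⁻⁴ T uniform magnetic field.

ω ≈ 1.37×10⁸ rad/s

ω = |q|B/m.
ω = (1.602×10⁻¹⁹)(7.80×10⁻⁴)/9.109×10⁻³¹ ≈ 1.37×10⁸ rad/s.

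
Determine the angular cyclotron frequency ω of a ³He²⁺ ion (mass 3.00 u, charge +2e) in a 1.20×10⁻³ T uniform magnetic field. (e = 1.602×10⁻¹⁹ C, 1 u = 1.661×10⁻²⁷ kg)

ω = |q|B/m.
ω = (3.204×10⁻¹⁹)(1.20×10⁻³)/4.983×10⁻²⁷ ≈ 7.72×10⁴ rad/s.

ω ≈ 7.72×10⁴ rad/s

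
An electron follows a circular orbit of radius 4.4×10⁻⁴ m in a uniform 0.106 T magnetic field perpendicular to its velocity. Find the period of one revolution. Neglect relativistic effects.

T ≈ 3.37×10⁻¹⁰ s

The cyclotron period depends only on m, q, B: T = 2πm/(|q|B).
T = 2π(9.109×10⁻³¹)/((1.602×10⁻¹⁹)(0.106)) ≈ 3.37×10⁻¹⁰ s.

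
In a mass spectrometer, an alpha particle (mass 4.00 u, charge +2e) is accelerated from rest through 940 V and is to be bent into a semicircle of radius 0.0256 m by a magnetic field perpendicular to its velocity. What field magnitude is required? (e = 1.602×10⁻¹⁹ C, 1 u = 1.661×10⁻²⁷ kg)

B ≈ 0.244 T

v = √(2|q|V/m) = √(2·3.204×10⁻¹⁹·940/6.644×10⁻²⁷) ≈ 3.011×10⁵ m/s.
B = mv/(|q|r) = (6.644×10⁻²⁷)(3.011×10⁵)/((3.204×10⁻¹⁹)(0.0256)) ≈ 0.244 T.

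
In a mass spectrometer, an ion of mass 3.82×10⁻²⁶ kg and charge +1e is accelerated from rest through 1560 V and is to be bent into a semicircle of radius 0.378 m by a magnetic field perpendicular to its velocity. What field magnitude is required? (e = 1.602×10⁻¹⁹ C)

v = √(2|q|V/m) = √(2·1.602×10⁻¹⁹·1560/3.82×10⁻²⁶) ≈ 1.144×10⁵ m/s.
B = mv/(|q|r) = (3.82×10⁻²⁶)(1.144×10⁵)/((1.602×10⁻¹⁹)(0.378)) ≈ 0.0722 T.

B ≈ 0.0722 T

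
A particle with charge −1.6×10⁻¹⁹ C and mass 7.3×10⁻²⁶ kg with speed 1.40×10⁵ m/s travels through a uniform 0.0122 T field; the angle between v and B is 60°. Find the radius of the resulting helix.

v⊥ = v sinθ = 1.40×10⁵·sin60° ≈ 1.212×10⁵ m/s.
r = m v⊥/(|q|B) = (7.3×10⁻²⁶)(1.212×10⁵)/((1.6×10⁻¹⁹)(0.0122)) ≈ 4.53 m.

r ≈ 4.53 m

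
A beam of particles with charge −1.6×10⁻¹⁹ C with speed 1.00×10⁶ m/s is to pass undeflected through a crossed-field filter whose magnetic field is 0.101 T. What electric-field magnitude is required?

E = 1.01×10⁵ V/m

For straight-line motion qE = qvB, so E = vB.
E = 1.00×10⁶ × 0.101 = 1.01×10⁵ V/m.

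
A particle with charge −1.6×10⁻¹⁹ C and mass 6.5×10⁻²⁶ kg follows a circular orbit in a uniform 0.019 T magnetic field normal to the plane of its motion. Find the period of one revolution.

T ≈ 1.3×10⁻⁴ s

The cyclotron period depends only on m, q, B: T = 2πm/(|q|B).
T = 2π(6.5×10⁻²⁶)/((1.6×10⁻¹⁹)(0.019)) ≈ 1.3×10⁻⁴ s.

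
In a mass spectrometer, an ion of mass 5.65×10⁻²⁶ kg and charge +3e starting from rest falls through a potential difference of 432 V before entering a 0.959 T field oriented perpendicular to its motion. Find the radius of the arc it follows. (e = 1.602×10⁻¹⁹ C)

r ≈ 0.0105 m

Acceleration: |q|V = ½mv² ⇒ v = √(2|q|V/m) = √(2·4.806×10⁻¹⁹·432/5.65×10⁻²⁶) ≈ 8.573×10⁴ m/s.
In the field: r = mv/(|q|B) = (5.65×10⁻²⁶)(8.573×10⁴)/((4.806×10⁻¹⁹)(0.959)) ≈ 0.0105 m.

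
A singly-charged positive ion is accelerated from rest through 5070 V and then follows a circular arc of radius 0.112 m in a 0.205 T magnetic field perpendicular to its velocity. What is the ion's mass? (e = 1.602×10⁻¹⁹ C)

m ≈ 8.33×10⁻²⁷ kg

Combine |q|V = ½mv² and r = mv/(|q|B): eliminate v to get m = qB²r²/(2V).
m = (1.602×10⁻¹⁹)(0.205)²(0.112)²/(2·5070) ≈ 8.33×10⁻²⁷ kg.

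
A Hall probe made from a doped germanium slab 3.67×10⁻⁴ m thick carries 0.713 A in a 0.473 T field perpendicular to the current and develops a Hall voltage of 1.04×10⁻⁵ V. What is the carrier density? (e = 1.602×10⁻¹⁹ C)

n ≈ 5.52×10²⁶ m⁻³

From V_H = IB/(n e t), n = IB/(V_H e t).
n = (0.713)(0.473)/((1.04×10⁻⁵)(1.602×10⁻¹⁹)(3.67×10⁻⁴)) ≈ 5.52×10²⁶ m⁻³.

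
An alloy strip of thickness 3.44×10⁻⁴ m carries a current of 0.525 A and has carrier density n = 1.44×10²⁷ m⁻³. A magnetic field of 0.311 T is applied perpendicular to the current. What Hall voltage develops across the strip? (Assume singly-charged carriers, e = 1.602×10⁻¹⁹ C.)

V_H = IB/(n e t).
V_H = (0.525)(0.311)/((1.44×10²⁷)(1.602×10⁻¹⁹)(3.44×10⁻⁴)) ≈ 2.06×10⁻⁶ V.

V_H ≈ 2.06×10⁻⁶ V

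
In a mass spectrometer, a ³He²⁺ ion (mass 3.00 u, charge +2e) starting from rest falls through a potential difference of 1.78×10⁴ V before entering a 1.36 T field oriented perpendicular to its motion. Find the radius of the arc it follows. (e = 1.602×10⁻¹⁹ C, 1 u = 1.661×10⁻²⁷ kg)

r ≈ 0.0173 m

Acceleration: |q|V = ½mv² ⇒ v = √(2|q|V/m) = √(2·3.204×10⁻¹⁹·1.78×10⁴/4.983×10⁻²⁷) ≈ 1.513×10⁶ m/s.
In the field: r = mv/(|q|B) = (4.983×10⁻²⁷)(1.513×10⁶)/((3.204×10⁻¹⁹)(1.36)) ≈ 0.0173 m.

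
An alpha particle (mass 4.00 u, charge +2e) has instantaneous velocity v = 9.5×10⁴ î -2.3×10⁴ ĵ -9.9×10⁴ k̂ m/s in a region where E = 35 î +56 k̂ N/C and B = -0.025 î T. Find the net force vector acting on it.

F ≈ (1.12×10⁻¹⁷, 7.93×10⁻¹⁶, -1.66×10⁻¹⁶) N

v×B = (0, 2480, -575) N/C.
E + v×B = (35.0, 2480, -519) N/C.
F = q(E + v×B) = (3.204×10⁻¹⁹ C)·(35.0, 2480, -519) = (1.12×10⁻¹⁷, 7.93×10⁻¹⁶, -1.66×10⁻¹⁶) N.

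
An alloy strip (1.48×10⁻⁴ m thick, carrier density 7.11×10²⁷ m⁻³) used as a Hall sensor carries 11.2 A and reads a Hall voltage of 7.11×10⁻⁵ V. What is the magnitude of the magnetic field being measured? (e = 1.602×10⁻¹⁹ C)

From V_H = IB/(n e t), B = V_H n e t / I.
B = (7.11×10⁻⁵)(7.11×10²⁷)(1.602×10⁻¹⁹)(1.48×10⁻⁴)/11.2 ≈ 1.07 T.

B ≈ 1.07 T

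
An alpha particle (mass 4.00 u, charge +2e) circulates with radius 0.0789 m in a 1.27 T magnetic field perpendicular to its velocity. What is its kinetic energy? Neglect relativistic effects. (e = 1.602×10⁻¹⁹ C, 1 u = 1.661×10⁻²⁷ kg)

KE ≈ 7.76×10⁻¹⁴ J

v = |q|Br/m, then KE = ½mv² = (qBr)²/(2m).
v = (3.204×10⁻¹⁹)(1.27)(0.0789)/6.644×10⁻²⁷ ≈ 4.832×10⁶ m/s.
KE = ½(6.644×10⁻²⁷)(4.832×10⁶)² ≈ 7.76×10⁻¹⁴ J.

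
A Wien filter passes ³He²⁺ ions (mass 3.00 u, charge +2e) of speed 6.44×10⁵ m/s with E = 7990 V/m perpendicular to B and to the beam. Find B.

B = 0.0124 T

Balance of forces in the selector: qE = qvB ⇒ B = E/v.
B = 7990/6.44×10⁵ = 0.0124 T.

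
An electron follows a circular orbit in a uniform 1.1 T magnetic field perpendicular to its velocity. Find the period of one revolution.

T ≈ 3.2×10⁻¹¹ s

The cyclotron period depends only on m, q, B: T = 2πm/(|q|B).
T = 2π(9.109×10⁻³¹)/((1.602×10⁻¹⁹)(1.1)) ≈ 3.2×10⁻¹¹ s.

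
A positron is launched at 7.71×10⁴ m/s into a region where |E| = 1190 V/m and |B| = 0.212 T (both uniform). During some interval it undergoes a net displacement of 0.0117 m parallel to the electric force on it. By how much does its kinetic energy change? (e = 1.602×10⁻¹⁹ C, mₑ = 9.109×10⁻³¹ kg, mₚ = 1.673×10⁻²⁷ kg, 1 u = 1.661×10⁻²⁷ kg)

ΔKE ≈ 2.23×10⁻¹⁸ J

The magnetic force is always ⟂ v and does no work; only the electric force changes KE.
ΔKE = F_E · d = |q|E d = (1.602×10⁻¹⁹)(1190)(0.0117) ≈ 2.23×10⁻¹⁸ J.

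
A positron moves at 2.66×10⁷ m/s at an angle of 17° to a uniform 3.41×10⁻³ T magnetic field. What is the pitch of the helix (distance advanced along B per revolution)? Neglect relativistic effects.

p ≈ 0.267 m

v∥ = v cosθ = 2.66×10⁷·cos17° ≈ 2.544×10⁷ m/s.
T = 2πm/(|q|B) = 2π(9.109×10⁻³¹)/((1.602×10⁻¹⁹)(3.41×10⁻³)) ≈ 1.048×10⁻⁸ s.
pitch = v∥ T = (2.544×10⁷)(1.048×10⁻⁸) ≈ 0.267 m.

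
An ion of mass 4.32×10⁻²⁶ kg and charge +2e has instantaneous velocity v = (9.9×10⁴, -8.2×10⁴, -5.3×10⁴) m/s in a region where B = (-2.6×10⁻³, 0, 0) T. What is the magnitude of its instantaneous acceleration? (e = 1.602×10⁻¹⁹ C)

|a| ≈ 1.88×10⁹ m/s²

v×B = (0, 138, -213) N/C.
F = q v×B = (3.204×10⁻¹⁹ C)·(0, 138, -213) = (0, 4.42×10⁻¹⁷, -6.83×10⁻¹⁷) N.
|a| = |F|/m = 8.134×10⁻¹⁷/4.32×10⁻²⁶ ≈ 1.88×10⁹ m/s².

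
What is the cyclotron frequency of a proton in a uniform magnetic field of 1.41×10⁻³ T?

f = |q|B/(2πm).
f = (1.602×10⁻¹⁹)(1.41×10⁻³)/(2π·1.673×10⁻²⁷) ≈ 2.15×10⁴ Hz.

f ≈ 2.15×10⁴ Hz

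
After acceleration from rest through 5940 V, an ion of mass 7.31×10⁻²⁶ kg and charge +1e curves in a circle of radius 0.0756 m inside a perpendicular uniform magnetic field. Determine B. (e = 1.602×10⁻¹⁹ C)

B ≈ 0.974 T

v = √(2|q|V/m) = √(2·1.602×10⁻¹⁹·5940/7.31×10⁻²⁶) ≈ 1.614×10⁵ m/s.
B = mv/(|q|r) = (7.31×10⁻²⁶)(1.614×10⁵)/((1.602×10⁻¹⁹)(0.0756)) ≈ 0.974 T.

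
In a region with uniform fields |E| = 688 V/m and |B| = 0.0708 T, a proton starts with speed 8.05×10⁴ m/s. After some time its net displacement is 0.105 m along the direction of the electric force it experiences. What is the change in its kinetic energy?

The magnetic force is always ⟂ v and does no work; only the electric force changes KE.
ΔKE = F_E · d = |q|E d = (1.602×10⁻¹⁹)(688)(0.105) ≈ 1.16×10⁻¹⁷ J.

ΔKE ≈ 1.16×10⁻¹⁷ J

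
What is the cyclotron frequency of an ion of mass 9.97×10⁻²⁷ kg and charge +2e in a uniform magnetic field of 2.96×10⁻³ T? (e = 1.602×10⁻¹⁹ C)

f ≈ 1.51×10⁴ Hz

f = |q|B/(2πm).
f = (3.204×10⁻¹⁹)(2.96×10⁻³)/(2π·9.97×10⁻²⁷) ≈ 1.51×10⁴ Hz.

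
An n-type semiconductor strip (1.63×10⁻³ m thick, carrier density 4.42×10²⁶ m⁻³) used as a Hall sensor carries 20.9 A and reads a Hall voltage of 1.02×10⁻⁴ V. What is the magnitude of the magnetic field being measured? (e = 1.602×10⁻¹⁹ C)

B ≈ 0.563 T

From V_H = IB/(n e t), B = V_H n e t / I.
B = (1.02×10⁻⁴)(4.42×10²⁶)(1.602×10⁻¹⁹)(1.63×10⁻³)/20.9 ≈ 0.563 T.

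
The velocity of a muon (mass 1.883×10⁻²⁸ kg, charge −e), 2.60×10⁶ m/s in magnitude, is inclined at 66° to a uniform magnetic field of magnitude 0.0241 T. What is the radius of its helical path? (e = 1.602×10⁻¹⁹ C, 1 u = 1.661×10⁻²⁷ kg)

r ≈ 0.116 m

v⊥ = v sinθ = 2.60×10⁶·sin66° ≈ 2.375×10⁶ m/s.
r = m v⊥/(|q|B) = (1.883×10⁻²⁸)(2.375×10⁶)/((1.602×10⁻¹⁹)(0.0241)) ≈ 0.116 m.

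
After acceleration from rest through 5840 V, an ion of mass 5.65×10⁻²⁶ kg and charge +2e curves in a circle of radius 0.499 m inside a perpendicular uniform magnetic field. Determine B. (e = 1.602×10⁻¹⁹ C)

v = √(2|q|V/m) = √(2·3.204×10⁻¹⁹·5840/5.65×10⁻²⁶) ≈ 2.574×10⁵ m/s.
B = mv/(|q|r) = (5.65×10⁻²⁶)(2.574×10⁵)/((3.204×10⁻¹⁹)(0.499)) ≈ 0.0909 T.

B ≈ 0.0909 T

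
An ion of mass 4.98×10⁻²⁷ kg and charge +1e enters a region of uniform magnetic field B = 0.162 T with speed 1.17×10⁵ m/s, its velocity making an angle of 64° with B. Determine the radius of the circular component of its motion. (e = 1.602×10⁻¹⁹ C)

v⊥ = v sinθ = 1.17×10⁵·sin64° ≈ 1.052×10⁵ m/s.
r = m v⊥/(|q|B) = (4.98×10⁻²⁷)(1.052×10⁵)/((1.602×10⁻¹⁹)(0.162)) ≈ 0.0202 m.

r ≈ 0.0202 m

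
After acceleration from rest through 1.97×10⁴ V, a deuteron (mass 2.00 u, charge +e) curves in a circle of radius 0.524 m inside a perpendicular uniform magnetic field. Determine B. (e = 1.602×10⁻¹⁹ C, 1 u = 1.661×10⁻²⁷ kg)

B ≈ 0.0545 T

v = √(2|q|V/m) = √(2·1.602×10⁻¹⁹·1.97×10⁴/3.322×10⁻²⁷) ≈ 1.378×10⁶ m/s.
B = mv/(|q|r) = (3.322×10⁻²⁷)(1.378×10⁶)/((1.602×10⁻¹⁹)(0.524)) ≈ 0.0545 T.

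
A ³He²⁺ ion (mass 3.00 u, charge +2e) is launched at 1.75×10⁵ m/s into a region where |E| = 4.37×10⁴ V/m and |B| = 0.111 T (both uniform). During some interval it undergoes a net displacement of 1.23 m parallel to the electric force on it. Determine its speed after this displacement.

v_f ≈ 2.63×10⁶ m/s

B does no work; ΔKE = |q|E d.
½mv_f² = ½mv₀² + |q|Ed = ½(4.983×10⁻²⁷)(1.75×10⁵)² + (3.204×10⁻¹⁹)(4.37×10⁴)(1.23) ≈ 7.630×10⁻¹⁷ J + 1.722×10⁻¹⁴ J ≈ 1.730×10⁻¹⁴ J.
v_f = √(2·1.730×10⁻¹⁴/4.983×10⁻²⁷) ≈ 2.63×10⁶ m/s.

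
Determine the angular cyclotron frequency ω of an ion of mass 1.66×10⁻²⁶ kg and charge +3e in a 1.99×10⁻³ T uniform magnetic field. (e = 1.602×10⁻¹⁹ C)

ω = |q|B/m.
ω = (4.806×10⁻¹⁹)(1.99×10⁻³)/1.66×10⁻²⁶ ≈ 5.76×10⁴ rad/s.

ω ≈ 5.76×10⁴ rad/s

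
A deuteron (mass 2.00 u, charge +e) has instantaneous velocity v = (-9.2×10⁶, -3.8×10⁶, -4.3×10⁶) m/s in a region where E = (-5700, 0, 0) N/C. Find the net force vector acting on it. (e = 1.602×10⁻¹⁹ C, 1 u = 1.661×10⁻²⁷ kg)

F ≈ (-9.13×10⁻¹⁶, 0, 0) N

Only an electric field acts, so F = qE = (1.602×10⁻¹⁹ C)·(-5700, 0, 0) = (-9.13×10⁻¹⁶, 0, 0) N.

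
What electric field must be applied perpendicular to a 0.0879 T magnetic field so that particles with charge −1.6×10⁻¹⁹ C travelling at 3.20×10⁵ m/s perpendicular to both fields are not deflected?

For straight-line motion qE = qvB, so E = vB.
E = 3.20×10⁵ × 0.0879 = 2.81×10⁴ V/m.

E = 2.81×10⁴ V/m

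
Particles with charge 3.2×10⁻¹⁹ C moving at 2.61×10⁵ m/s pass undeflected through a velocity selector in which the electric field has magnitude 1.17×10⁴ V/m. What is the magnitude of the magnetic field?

B = 0.0448 T

Balance of forces in the selector: qE = qvB ⇒ B = E/v.
B = 1.17×10⁴/2.61×10⁵ = 0.0448 T.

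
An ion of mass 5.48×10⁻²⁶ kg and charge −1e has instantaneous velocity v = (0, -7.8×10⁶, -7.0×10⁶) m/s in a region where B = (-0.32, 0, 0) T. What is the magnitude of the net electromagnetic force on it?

v×B = (0, 2.24×10⁶, -2.50×10⁶) N/C.
F = q v×B = (−1.602×10⁻¹⁹ C)·(0, 2.24×10⁶, -2.50×10⁶) = (0, -3.59×10⁻¹³, 4.00×10⁻¹³) N.
|F| = 5.37×10⁻¹³ N.

|F| ≈ 5.37×10⁻¹³ N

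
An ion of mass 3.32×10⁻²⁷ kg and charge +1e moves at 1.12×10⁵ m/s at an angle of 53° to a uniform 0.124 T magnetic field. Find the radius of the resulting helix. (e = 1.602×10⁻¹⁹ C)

v⊥ = v sinθ = 1.12×10⁵·sin53° ≈ 8.945×10⁴ m/s.
r = m v⊥/(|q|B) = (3.32×10⁻²⁷)(8.945×10⁴)/((1.602×10⁻¹⁹)(0.124)) ≈ 0.0149 m.

r ≈ 0.0149 m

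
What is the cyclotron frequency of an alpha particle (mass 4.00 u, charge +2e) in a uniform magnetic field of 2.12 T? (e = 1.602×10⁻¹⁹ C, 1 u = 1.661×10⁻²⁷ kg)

f = |q|B/(2πm).
f = (3.204×10⁻¹⁹)(2.12)/(2π·6.644×10⁻²⁷) ≈ 1.63×10⁷ Hz.

f ≈ 1.63×10⁷ Hz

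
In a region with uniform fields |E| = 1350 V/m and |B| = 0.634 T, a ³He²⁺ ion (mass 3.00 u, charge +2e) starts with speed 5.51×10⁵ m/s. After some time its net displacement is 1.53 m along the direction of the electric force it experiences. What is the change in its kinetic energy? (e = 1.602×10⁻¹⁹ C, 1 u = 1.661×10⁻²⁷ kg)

The magnetic force is always ⟂ v and does no work; only the electric force changes KE.
ΔKE = F_E · d = |q|E d = (3.204×10⁻¹⁹)(1350)(1.53) ≈ 6.62×10⁻¹⁶ J.

ΔKE ≈ 6.62×10⁻¹⁶ J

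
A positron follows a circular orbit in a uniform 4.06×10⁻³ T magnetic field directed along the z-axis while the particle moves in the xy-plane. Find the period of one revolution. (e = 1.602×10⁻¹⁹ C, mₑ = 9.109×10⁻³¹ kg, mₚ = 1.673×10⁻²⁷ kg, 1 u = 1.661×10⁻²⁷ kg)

The cyclotron period depends only on m, q, B: T = 2πm/(|q|B).
T = 2π(9.109×10⁻³¹)/((1.602×10⁻¹⁹)(4.06×10⁻³)) ≈ 8.80×10⁻⁹ s.

T ≈ 8.80×10⁻⁹ s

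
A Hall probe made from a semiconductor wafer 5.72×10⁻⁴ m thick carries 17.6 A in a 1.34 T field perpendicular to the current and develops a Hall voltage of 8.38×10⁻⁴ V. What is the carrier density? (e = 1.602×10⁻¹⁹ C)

n ≈ 3.07×10²⁶ m⁻³

From V_H = IB/(n e t), n = IB/(V_H e t).
n = (17.6)(1.34)/((8.38×10⁻⁴)(1.602×10⁻¹⁹)(5.72×10⁻⁴)) ≈ 3.07×10²⁶ m⁻³.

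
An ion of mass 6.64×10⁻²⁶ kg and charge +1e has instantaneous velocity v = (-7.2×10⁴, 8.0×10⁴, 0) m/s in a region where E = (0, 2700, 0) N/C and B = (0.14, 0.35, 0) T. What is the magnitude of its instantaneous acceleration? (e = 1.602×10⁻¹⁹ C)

v×B = (0, 0, -3.64×10⁴) N/C.
E + v×B = (0, 2700, -3.64×10⁴) N/C.
F = q(E + v×B) = (1.602×10⁻¹⁹ C)·(0, 2700, -3.64×10⁴) = (0, 4.33×10⁻¹⁶, -5.83×10⁻¹⁵) N.
|a| = |F|/m = 5.847×10⁻¹⁵/6.64×10⁻²⁶ ≈ 8.81×10¹⁰ m/s².

|a| ≈ 8.81×10¹⁰ m/s²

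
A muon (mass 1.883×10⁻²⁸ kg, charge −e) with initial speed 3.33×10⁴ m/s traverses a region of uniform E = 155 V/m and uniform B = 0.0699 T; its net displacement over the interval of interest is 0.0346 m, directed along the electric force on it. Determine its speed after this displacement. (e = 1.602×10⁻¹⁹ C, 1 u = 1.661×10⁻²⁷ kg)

B does no work; ΔKE = |q|E d.
½mv_f² = ½mv₀² + |q|Ed = ½(1.883×10⁻²⁸)(3.33×10⁴)² + (1.602×10⁻¹⁹)(155)(0.0346) ≈ 1.044×10⁻¹⁹ J + 8.592×10⁻¹⁹ J ≈ 9.636×10⁻¹⁹ J.
v_f = √(2·9.636×10⁻¹⁹/1.883×10⁻²⁸) ≈ 1.01×10⁵ m/s.

v_f ≈ 1.01×10⁵ m/s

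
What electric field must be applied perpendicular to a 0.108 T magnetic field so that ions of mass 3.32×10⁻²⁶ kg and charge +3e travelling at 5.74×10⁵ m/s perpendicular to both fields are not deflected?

E = 6.20×10⁴ V/m

For straight-line motion qE = qvB, so E = vB.
E = 5.74×10⁵ × 0.108 = 6.20×10⁴ V/m.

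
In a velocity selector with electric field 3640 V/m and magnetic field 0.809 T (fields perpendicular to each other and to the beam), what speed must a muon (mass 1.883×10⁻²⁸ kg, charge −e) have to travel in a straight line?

Straight-line motion ⇒ electric and magnetic forces cancel, so E = vB.
v = E/B = 3640/0.809 = 4500 m/s.
The result is independent of the particle's charge and mass.

v = 4500 m/s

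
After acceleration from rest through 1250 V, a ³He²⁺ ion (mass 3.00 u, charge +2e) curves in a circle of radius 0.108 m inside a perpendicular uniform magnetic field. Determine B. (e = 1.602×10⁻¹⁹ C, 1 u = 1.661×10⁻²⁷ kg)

v = √(2|q|V/m) = √(2·3.204×10⁻¹⁹·1250/4.983×10⁻²⁷) ≈ 4.009×10⁵ m/s.
B = mv/(|q|r) = (4.983×10⁻²⁷)(4.009×10⁵)/((3.204×10⁻¹⁹)(0.108)) ≈ 0.0577 T.

B ≈ 0.0577 T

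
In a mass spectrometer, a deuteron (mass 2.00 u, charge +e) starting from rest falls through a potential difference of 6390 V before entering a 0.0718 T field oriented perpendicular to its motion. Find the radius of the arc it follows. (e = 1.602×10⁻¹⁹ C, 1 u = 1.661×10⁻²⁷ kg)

r ≈ 0.227 m

Acceleration: |q|V = ½mv² ⇒ v = √(2|q|V/m) = √(2·1.602×10⁻¹⁹·6390/3.322×10⁻²⁷) ≈ 7.850×10⁵ m/s.
In the field: r = mv/(|q|B) = (3.322×10⁻²⁷)(7.850×10⁵)/((1.602×10⁻¹⁹)(0.0718)) ≈ 0.227 m.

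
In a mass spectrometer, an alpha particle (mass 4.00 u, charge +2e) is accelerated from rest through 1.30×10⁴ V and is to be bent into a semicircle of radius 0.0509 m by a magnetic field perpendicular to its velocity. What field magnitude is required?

B ≈ 0.456 T

v = √(2|q|V/m) = √(2·3.204×10⁻¹⁹·1.30×10⁴/6.644×10⁻²⁷) ≈ 1.120×10⁶ m/s.
B = mv/(|q|r) = (6.644×10⁻²⁷)(1.120×10⁶)/((3.204×10⁻¹⁹)(0.0509)) ≈ 0.456 T.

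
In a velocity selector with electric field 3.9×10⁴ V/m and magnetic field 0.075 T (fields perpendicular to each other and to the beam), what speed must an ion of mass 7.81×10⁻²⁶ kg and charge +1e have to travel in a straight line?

Zero net Lorentz force requires |qE| = |q v×B|, i.e. E = vB.
v = E/B = 3.9×10⁴/0.075 = 5.2×10⁵ m/s.

v = 5.2×10⁵ m/s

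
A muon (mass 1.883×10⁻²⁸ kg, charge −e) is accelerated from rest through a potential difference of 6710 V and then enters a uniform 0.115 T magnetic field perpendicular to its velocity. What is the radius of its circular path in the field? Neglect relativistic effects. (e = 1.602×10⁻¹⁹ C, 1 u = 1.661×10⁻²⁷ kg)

Acceleration: |q|V = ½mv² ⇒ v = √(2|q|V/m) = √(2·1.602×10⁻¹⁹·6710/1.883×10⁻²⁸) ≈ 3.379×10⁶ m/s.
In the field: r = mv/(|q|B) = (1.883×10⁻²⁸)(3.379×10⁶)/((1.602×10⁻¹⁹)(0.115)) ≈ 0.0345 m.

r ≈ 0.0345 m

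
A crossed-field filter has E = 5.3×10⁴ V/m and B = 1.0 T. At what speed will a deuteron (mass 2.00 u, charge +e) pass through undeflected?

For undeflected motion the electric and magnetic forces balance: qE = qvB.
v = E/B = 5.3×10⁴/1.0 = 5.3×10⁴ m/s.

v = 5.3×10⁴ m/s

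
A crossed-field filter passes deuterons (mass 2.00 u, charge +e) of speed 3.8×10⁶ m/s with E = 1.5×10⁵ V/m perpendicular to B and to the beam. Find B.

Balance of forces in the selector: qE = qvB ⇒ B = E/v.
B = 1.5×10⁵/3.8×10⁶ = 0.039 T.

B = 0.039 T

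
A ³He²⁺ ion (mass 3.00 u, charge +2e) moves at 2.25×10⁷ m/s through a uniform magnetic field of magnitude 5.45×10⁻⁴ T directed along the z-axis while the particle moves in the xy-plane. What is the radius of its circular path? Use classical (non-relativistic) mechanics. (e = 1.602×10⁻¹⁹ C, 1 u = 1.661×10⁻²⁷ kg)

r ≈ 642 m

The magnetic force provides the centripetal force: |q|vB = mv²/r.
r = mv/(|q|B) = (4.983×10⁻²⁷)(2.25×10⁷)/((3.204×10⁻¹⁹)(5.45×10⁻⁴)) ≈ 642 m.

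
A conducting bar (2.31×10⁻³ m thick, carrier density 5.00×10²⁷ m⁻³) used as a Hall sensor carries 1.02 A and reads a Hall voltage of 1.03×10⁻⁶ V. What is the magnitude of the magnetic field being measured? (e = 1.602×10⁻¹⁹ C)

B ≈ 1.87 T

From V_H = IB/(n e t), B = V_H n e t / I.
B = (1.03×10⁻⁶)(5.00×10²⁷)(1.602×10⁻¹⁹)(2.31×10⁻³)/1.02 ≈ 1.87 T.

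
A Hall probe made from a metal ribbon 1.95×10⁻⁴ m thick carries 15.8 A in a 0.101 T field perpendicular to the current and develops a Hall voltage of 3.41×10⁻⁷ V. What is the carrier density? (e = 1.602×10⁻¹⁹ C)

From V_H = IB/(n e t), n = IB/(V_H e t).
n = (15.8)(0.101)/((3.41×10⁻⁷)(1.602×10⁻¹⁹)(1.95×10⁻⁴)) ≈ 1.50×10²⁹ m⁻³.

n ≈ 1.50×10²⁹ m⁻³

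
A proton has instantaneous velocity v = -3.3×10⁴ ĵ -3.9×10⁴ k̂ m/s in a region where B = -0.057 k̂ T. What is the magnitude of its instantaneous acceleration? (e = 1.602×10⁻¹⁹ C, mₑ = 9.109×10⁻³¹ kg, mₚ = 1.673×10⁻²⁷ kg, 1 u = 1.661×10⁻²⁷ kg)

|a| ≈ 1.80×10¹¹ m/s²

v×B = (1880, 0, 0) N/C.
F = q v×B = (1.602×10⁻¹⁹ C)·(1880, 0, 0) = (3.01×10⁻¹⁶, 0, 0) N.
|a| = |F|/m = 3.013×10⁻¹⁶/1.673×10⁻²⁷ ≈ 1.80×10¹¹ m/s².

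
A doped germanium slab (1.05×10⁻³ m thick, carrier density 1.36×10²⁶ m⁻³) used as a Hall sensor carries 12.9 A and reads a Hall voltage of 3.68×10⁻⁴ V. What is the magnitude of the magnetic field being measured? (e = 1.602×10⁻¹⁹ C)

From V_H = IB/(n e t), B = V_H n e t / I.
B = (3.68×10⁻⁴)(1.36×10²⁶)(1.602×10⁻¹⁹)(1.05×10⁻³)/12.9 ≈ 0.653 T.

B ≈ 0.653 T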